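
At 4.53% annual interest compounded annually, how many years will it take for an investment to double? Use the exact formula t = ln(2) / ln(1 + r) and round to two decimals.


Doubling condition: (1 + r)^t = 2
Take ln of both sides: t × ln(1 + r) = ln(2)
t = ln(2) / ln(1 + r)
t = 0.693147 / 0.044304
t = 15.65

t = ln(2) / ln(1 + r) = 15.65 years


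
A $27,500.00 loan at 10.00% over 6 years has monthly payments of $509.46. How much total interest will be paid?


Total paid over the life of the loan = PMT × n.
Total paid = $509.46 × 72 = $36,681.12
Total interest = total paid − principal = $36,681.12 − $27,500.00 = $9,181.12

Total interest = (PMT × n) - PV = $9,181.12


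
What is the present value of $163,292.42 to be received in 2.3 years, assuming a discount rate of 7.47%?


Present value formula: PV = FV / (1 + r)^t
PV = $163,292.42 / (1 + 0.0747)^2.3
PV = $163,292.42 / 1.1802138
PV = $138,358.34

PV = FV / (1 + r)^t = $138,358.34


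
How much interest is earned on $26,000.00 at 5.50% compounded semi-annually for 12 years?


Compound interest earned = final amount − principal.
A = P(1 + r/n)^(nt) = $26,000.00 × (1 + 0.055/2)^(2 × 12) = $49,858.28
Interest = A − P = $49,858.28 − $26,000.00 = $23,858.28

Interest = A - P = $23,858.28


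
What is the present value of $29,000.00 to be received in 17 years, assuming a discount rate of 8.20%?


Present value formula: PV = FV / (1 + r)^t
PV = $29,000.00 / (1 + 0.082)^17
PV = $29,000.00 / 3.818242
PV = $7,595.12

PV = FV / (1 + r)^t = $7,595.12


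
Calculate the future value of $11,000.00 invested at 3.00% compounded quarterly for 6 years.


Compound interest formula: A = P(1 + r/n)^(nt)
A = $11,000.00 × (1 + 0.03/4)^(4 × 6)
Growth factor: (1 + 0.03/4)^24 = 1.196414
A = $11,000.00 × 1.196414
A = $13,160.55

A = P(1 + r/n)^(nt) = $13,160.55


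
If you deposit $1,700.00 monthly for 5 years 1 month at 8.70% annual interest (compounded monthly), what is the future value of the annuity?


Future value of an ordinary annuity: FV = PMT × ((1 + r)^n − 1) / r
Monthly rate r = 0.087/12 = 0.00725, n = 61
FV = $1,700.00 × ((1 + 0.087/12)^61 − 1) / (0.087/12)
FV = $1,700.00 × 76.375707
FV = $129,838.70

FV = PMT × ((1+r)^n - 1)/r = $129,838.70


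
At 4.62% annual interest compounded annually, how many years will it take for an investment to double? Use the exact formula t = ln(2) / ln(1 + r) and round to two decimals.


Doubling condition: (1 + r)^t = 2
Take ln of both sides: t × ln(1 + r) = ln(2)
t = ln(2) / ln(1 + r)
t = 0.693147 / 0.045165
t = 15.35

t = ln(2) / ln(1 + r) = 15.35 years


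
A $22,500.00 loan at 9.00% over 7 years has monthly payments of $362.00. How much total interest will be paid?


Total paid over the life of the loan = PMT × n.
Total paid = $362.00 × 84 = $30,408.00
Total interest = total paid − principal = $30,408.00 − $22,500.00 = $7,908.00

Total interest = (PMT × n) - PV = $7,908.00


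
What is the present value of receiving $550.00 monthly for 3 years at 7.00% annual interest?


Present value of an ordinary annuity: PV = PMT × (1 − (1 + r)^(−n)) / r
Monthly rate r = 0.07/12 ≈ 0.00583333, n = 36
PV = $550.00 × (1 − (1 + 0.07/12)^(−36)) / (0.07/12)
PV = $550.00 × 32.386464
PV = $17,812.56

PV = PMT × (1-(1+r)^(-n))/r = $17,812.56


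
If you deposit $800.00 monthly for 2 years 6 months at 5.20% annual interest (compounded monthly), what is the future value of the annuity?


Future value of an ordinary annuity: FV = PMT × ((1 + r)^n − 1) / r
Monthly rate r = 0.052/12 ≈ 0.00433333, n = 30
FV = $800.00 × ((1 + 0.052/12)^30 − 1) / (0.052/12)
FV = $800.00 × 31.963519
FV = $25,570.82

FV = PMT × ((1+r)^n - 1)/r = $25,570.82


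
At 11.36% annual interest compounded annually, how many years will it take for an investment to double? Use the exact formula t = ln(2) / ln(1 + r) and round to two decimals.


Doubling condition: (1 + r)^t = 2
Take ln of both sides: t × ln(1 + r) = ln(2)
t = ln(2) / ln(1 + r)
t = 0.693147 / 0.107598
t = 6.44

t = ln(2) / ln(1 + r) = 6.44 years


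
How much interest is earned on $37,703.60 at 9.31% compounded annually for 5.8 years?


Compound interest earned = final amount − principal.
A = P(1 + r/n)^(nt) = $37,703.60 × (1 + 0.0931/1)^(1 × 5.8) = $63,184.45
Interest = A − P = $63,184.45 − $37,703.60 = $25,480.85

Interest = A - P = $25,480.85


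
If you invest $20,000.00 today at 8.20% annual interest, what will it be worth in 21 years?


Future value formula: FV = PV × (1 + r)^t
FV = $20,000.00 × (1 + 0.082)^21
FV = $20,000.00 × 5.233262
FV = $104,665.24

FV = PV × (1 + r)^t = $104,665.24


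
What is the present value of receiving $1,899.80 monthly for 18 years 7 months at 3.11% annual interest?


Present value of an ordinary annuity: PV = PMT × (1 − (1 + r)^(−n)) / r
Monthly rate r = 0.0311/12 ≈ 0.00259167, n = 223
PV = $1,899.80 × (1 − (1 + 0.0311/12)^(−223)) / (0.0311/12)
PV = $1,899.80 × 169.207090
PV = $321,459.63

PV = PMT × (1-(1+r)^(-n))/r = $321,459.63


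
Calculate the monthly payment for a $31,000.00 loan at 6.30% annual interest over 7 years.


Loan payment formula: PMT = PV × r / (1 − (1 + r)^(−n))
Monthly rate r = 0.063/12 = 0.00525, n = 84 months
Denominator: 1 − (1 + 0.063/12)^(−84) = 0.355865
PMT = $31,000.00 × (0.063/12) / 0.355865
PMT = $457.34 per month

PMT = PV × r / (1-(1+r)^(-n)) = $457.34/month


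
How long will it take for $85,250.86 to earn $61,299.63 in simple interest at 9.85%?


Rearrange the simple interest formula for t:
I = P × r × t  ⇒  t = I / (P × r)
t = $61,299.63 / ($85,250.86 × 0.0985)
t = 7.3

t = I/(P×r) = 7.3 years


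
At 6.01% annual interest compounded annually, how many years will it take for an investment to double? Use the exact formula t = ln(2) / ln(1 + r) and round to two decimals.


Doubling condition: (1 + r)^t = 2
Take ln of both sides: t × ln(1 + r) = ln(2)
t = ln(2) / ln(1 + r)
t = 0.693147 / 0.058363
t = 11.88

t = ln(2) / ln(1 + r) = 11.88 years


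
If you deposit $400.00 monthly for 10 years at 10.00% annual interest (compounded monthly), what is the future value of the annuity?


Future value of an ordinary annuity: FV = PMT × ((1 + r)^n − 1) / r
Monthly rate r = 0.1/12 ≈ 0.00833333, n = 120
FV = $400.00 × ((1 + 0.1/12)^120 − 1) / (0.1/12)
FV = $400.00 × 204.844979
FV = $81,937.99

FV = PMT × ((1+r)^n - 1)/r = $81,937.99


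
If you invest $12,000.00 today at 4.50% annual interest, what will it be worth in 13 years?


Future value formula: FV = PV × (1 + r)^t
FV = $12,000.00 × (1 + 0.045)^13
FV = $12,000.00 × 1.772196
FV = $21,266.35

FV = PV × (1 + r)^t = $21,266.35


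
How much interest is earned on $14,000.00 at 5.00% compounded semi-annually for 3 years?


Compound interest earned = final amount − principal.
A = P(1 + r/n)^(nt) = $14,000.00 × (1 + 0.05/2)^(2 × 3) = $16,235.71
Interest = A − P = $16,235.71 − $14,000.00 = $2,235.71

Interest = A - P = $2,235.71


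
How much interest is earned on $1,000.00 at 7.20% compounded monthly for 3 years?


Compound interest earned = final amount − principal.
A = P(1 + r/n)^(nt) = $1,000.00 × (1 + 0.072/12)^(12 × 3) = $1,240.30
Interest = A − P = $1,240.30 − $1,000.00 = $240.30

Interest = A - P = $240.30


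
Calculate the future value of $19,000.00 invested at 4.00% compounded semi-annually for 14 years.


Compound interest formula: A = P(1 + r/n)^(nt)
A = $19,000.00 × (1 + 0.04/2)^(2 × 14)
Growth factor: (1 + 0.04/2)^28 = 1.741024
A = $19,000.00 × 1.741024
A = $33,079.46

A = P(1 + r/n)^(nt) = $33,079.46


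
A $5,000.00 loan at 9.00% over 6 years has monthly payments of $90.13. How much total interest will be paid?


Total paid over the life of the loan = PMT × n.
Total paid = $90.13 × 72 = $6,489.36
Total interest = total paid − principal = $6,489.36 − $5,000.00 = $1,489.36

Total interest = (PMT × n) - PV = $1,489.36


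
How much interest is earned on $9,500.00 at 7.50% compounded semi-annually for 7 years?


Compound interest earned = final amount − principal.
A = P(1 + r/n)^(nt) = $9,500.00 × (1 + 0.075/2)^(2 × 7) = $15,905.86
Interest = A − P = $15,905.86 − $9,500.00 = $6,405.86

Interest = A - P = $6,405.86


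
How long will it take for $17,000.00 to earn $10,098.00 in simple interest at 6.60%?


Rearrange the simple interest formula for t:
I = P × r × t  ⇒  t = I / (P × r)
t = $10,098.00 / ($17,000.00 × 0.066)
t = 9

t = I/(P×r) = 9 years


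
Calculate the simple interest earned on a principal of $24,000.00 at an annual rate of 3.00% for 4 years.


Simple interest formula: I = P × r × t
I = $24,000.00 × 0.03 × 4
I = $2,880.00

I = P × r × t = $2,880.00


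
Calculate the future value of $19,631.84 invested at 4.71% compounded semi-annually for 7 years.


Compound interest formula: A = P(1 + r/n)^(nt)
A = $19,631.84 × (1 + 0.0471/2)^(2 × 7)
Growth factor: (1 + 0.0471/2)^14 = 1.385246
A = $19,631.84 × 1.385246
A = $27,194.93

A = P(1 + r/n)^(nt) = $27,194.93


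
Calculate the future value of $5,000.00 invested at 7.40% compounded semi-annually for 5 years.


Compound interest formula: A = P(1 + r/n)^(nt)
A = $5,000.00 × (1 + 0.074/2)^(2 × 5)
Growth factor: (1 + 0.074/2)^10 = 1.43809496
A = $5,000.00 × 1.43809496
A = $7,190.47

A = P(1 + r/n)^(nt) = $7,190.47


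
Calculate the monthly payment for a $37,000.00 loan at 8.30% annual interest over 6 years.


Loan payment formula: PMT = PV × r / (1 − (1 + r)^(−n))
Monthly rate r = 0.083/12 ≈ 0.00691667, n = 72 months
Denominator: 1 − (1 + 0.083/12)^(−72) = 0.391212
PMT = $37,000.00 × (0.083/12) / 0.391212
PMT = $654.16 per month

PMT = PV × r / (1-(1+r)^(-n)) = $654.16/month


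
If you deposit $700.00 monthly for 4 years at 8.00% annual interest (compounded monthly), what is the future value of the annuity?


Future value of an ordinary annuity: FV = PMT × ((1 + r)^n − 1) / r
Monthly rate r = 0.08/12 ≈ 0.00666667, n = 48
FV = $700.00 × ((1 + 0.08/12)^48 − 1) / (0.08/12)
FV = $700.00 × 56.349915
FV = $39,444.94

FV = PMT × ((1+r)^n - 1)/r = $39,444.94


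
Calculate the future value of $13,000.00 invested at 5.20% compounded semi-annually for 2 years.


Compound interest formula: A = P(1 + r/n)^(nt)
A = $13,000.00 × (1 + 0.052/2)^(2 × 2)
Growth factor: (1 + 0.052/2)^4 = 1.108127
A = $13,000.00 × 1.108127
A = $14,405.65

A = P(1 + r/n)^(nt) = $14,405.65


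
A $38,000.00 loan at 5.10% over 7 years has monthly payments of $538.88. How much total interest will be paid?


Total paid over the life of the loan = PMT × n.
Total paid = $538.88 × 84 = $45,265.92
Total interest = total paid − principal = $45,265.92 − $38,000.00 = $7,265.92

Total interest = (PMT × n) - PV = $7,265.92


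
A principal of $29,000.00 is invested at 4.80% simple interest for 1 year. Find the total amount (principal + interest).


Total amount formula: A = P(1 + rt) = P + P·r·t
Interest: I = P × r × t = $29,000.00 × 0.048 × 1 = $1,392.00
A = P + I = $29,000.00 + $1,392.00 = $30,392.00

A = P + I = P(1 + rt) = $30,392.00


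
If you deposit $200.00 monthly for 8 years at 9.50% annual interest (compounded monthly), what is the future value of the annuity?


Future value of an ordinary annuity: FV = PMT × ((1 + r)^n − 1) / r
Monthly rate r = 0.095/12 ≈ 0.00791667, n = 96
FV = $200.00 × ((1 + 0.095/12)^96 − 1) / (0.095/12)
FV = $200.00 × 142.975186
FV = $28,595.04

FV = PMT × ((1+r)^n - 1)/r = $28,595.04


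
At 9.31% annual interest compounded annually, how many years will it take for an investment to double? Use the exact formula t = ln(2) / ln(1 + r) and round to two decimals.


Doubling condition: (1 + r)^t = 2
Take ln of both sides: t × ln(1 + r) = ln(2)
t = ln(2) / ln(1 + r)
t = 0.693147 / 0.089018
t = 7.79

t = ln(2) / ln(1 + r) = 7.79 years


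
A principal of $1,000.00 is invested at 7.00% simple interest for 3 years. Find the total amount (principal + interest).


Total amount formula: A = P(1 + rt) = P + P·r·t
Interest: I = P × r × t = $1,000.00 × 0.07 × 3 = $210.00
A = P + I = $1,000.00 + $210.00 = $1,210.00

A = P + I = P(1 + rt) = $1,210.00


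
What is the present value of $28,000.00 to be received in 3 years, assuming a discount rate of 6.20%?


Present value formula: PV = FV / (1 + r)^t
PV = $28,000.00 / (1 + 0.062)^3
PV = $28,000.00 / 1.1977703
PV = $23,376.77

PV = FV / (1 + r)^t = $23,376.77


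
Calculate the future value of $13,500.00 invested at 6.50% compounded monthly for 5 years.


Compound interest formula: A = P(1 + r/n)^(nt)
A = $13,500.00 × (1 + 0.065/12)^(12 × 5)
Growth factor: (1 + 0.065/12)^60 = 1.382817
A = $13,500.00 × 1.382817
A = $18,668.03

A = P(1 + r/n)^(nt) = $18,668.03


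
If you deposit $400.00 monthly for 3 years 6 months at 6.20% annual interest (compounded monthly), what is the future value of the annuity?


Future value of an ordinary annuity: FV = PMT × ((1 + r)^n − 1) / r
Monthly rate r = 0.062/12 ≈ 0.00516667, n = 42
FV = $400.00 × ((1 + 0.062/12)^42 − 1) / (0.062/12)
FV = $400.00 × 46.771016
FV = $18,708.41

FV = PMT × ((1+r)^n - 1)/r = $18,708.41


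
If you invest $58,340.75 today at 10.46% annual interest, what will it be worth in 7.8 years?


Future value formula: FV = PV × (1 + r)^t
FV = $58,340.75 × (1 + 0.1046)^7.8
FV = $58,340.75 × 2.1726977
FV = $126,756.81

FV = PV × (1 + r)^t = $126,756.81


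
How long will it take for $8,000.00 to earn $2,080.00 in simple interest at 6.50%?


Rearrange the simple interest formula for t:
I = P × r × t  ⇒  t = I / (P × r)
t = $2,080.00 / ($8,000.00 × 0.065)
t = 4

t = I/(P×r) = 4 years


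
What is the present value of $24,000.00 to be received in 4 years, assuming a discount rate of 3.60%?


Present value formula: PV = FV / (1 + r)^t
PV = $24,000.00 / (1 + 0.036)^4
PV = $24,000.00 / 1.151964
PV = $20,833.98

PV = FV / (1 + r)^t = $20,833.98


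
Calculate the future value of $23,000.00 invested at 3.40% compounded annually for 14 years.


Compound interest formula: A = P(1 + r/n)^(nt)
A = $23,000.00 × (1 + 0.034/1)^(1 × 14)
Growth factor: (1 + 0.034/1)^14 = 1.596936
A = $23,000.00 × 1.596936
A = $36,729.53

A = P(1 + r/n)^(nt) = $36,729.53


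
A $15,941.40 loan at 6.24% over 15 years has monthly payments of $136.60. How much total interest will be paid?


Total paid over the life of the loan = PMT × n.
Total paid = $136.60 × 180 = $24,588.00
Total interest = total paid − principal = $24,588.00 − $15,941.40 = $8,646.60

Total interest = (PMT × n) - PV = $8,646.60


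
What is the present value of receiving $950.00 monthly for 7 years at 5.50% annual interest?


Present value of an ordinary annuity: PV = PMT × (1 − (1 + r)^(−n)) / r
Monthly rate r = 0.055/12 ≈ 0.00458333, n = 84
PV = $950.00 × (1 − (1 + 0.055/12)^(−84)) / (0.055/12)
PV = $950.00 × 69.589216
PV = $66,109.76

PV = PMT × (1-(1+r)^(-n))/r = $66,109.76


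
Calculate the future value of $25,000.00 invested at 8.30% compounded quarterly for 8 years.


Compound interest formula: A = P(1 + r/n)^(nt)
A = $25,000.00 × (1 + 0.083/4)^(4 × 8)
Growth factor: (1 + 0.083/4)^32 = 1.929392
A = $25,000.00 × 1.929392
A = $48,234.80

A = P(1 + r/n)^(nt) = $48,234.80


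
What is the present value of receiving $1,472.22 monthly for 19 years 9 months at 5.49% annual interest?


Present value of an ordinary annuity: PV = PMT × (1 − (1 + r)^(−n)) / r
Monthly rate r = 0.0549/12 = 0.004575, n = 237
PV = $1,472.22 × (1 − (1 + 0.0549/12)^(−237)) / (0.0549/12)
PV = $1,472.22 × 144.484363
PV = $212,712.77

PV = PMT × (1-(1+r)^(-n))/r = $212,712.77


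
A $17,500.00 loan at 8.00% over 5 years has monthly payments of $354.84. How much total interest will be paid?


Total paid over the life of the loan = PMT × n.
Total paid = $354.84 × 60 = $21,290.40
Total interest = total paid − principal = $21,290.40 − $17,500.00 = $3,790.40

Total interest = (PMT × n) - PV = $3,790.40


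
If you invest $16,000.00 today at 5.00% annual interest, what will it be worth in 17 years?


Future value formula: FV = PV × (1 + r)^t
FV = $16,000.00 × (1 + 0.05)^17
FV = $16,000.00 × 2.292018
FV = $36,672.29

FV = PV × (1 + r)^t = $36,672.29


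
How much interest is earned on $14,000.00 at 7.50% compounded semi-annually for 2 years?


Compound interest earned = final amount − principal.
A = P(1 + r/n)^(nt) = $14,000.00 × (1 + 0.075/2)^(2 × 2) = $16,221.11
Interest = A − P = $16,221.11 − $14,000.00 = $2,221.11

Interest = A - P = $2,221.11


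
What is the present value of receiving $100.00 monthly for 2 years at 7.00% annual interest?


Present value of an ordinary annuity: PV = PMT × (1 − (1 + r)^(−n)) / r
Monthly rate r = 0.07/12 ≈ 0.00583333, n = 24
PV = $100.00 × (1 − (1 + 0.07/12)^(−24)) / (0.07/12)
PV = $100.00 × 22.335099
PV = $2,233.51

PV = PMT × (1-(1+r)^(-n))/r = $2,233.51


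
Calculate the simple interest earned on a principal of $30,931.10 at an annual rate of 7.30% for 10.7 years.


Simple interest formula: I = P × r × t
I = $30,931.10 × 0.073 × 10.7
I = $24,160.28

I = P × r × t = $24,160.28


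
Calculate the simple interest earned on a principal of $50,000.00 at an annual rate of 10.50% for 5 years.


Simple interest formula: I = P × r × t
I = $50,000.00 × 0.105 × 5
I = $26,250.00

I = P × r × t = $26,250.00


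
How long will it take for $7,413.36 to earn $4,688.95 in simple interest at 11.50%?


Rearrange the simple interest formula for t:
I = P × r × t  ⇒  t = I / (P × r)
t = $4,688.95 / ($7,413.36 × 0.115)
t = 5.5

t = I/(P×r) = 5.5 years


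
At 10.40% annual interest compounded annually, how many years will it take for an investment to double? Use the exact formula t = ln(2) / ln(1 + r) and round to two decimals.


Doubling condition: (1 + r)^t = 2
Take ln of both sides: t × ln(1 + r) = ln(2)
t = ln(2) / ln(1 + r)
t = 0.693147 / 0.098940
t = 7.01

t = ln(2) / ln(1 + r) = 7.01 years


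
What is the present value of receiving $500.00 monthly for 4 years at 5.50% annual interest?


Present value of an ordinary annuity: PV = PMT × (1 − (1 + r)^(−n)) / r
Monthly rate r = 0.055/12 ≈ 0.00458333, n = 48
PV = $500.00 × (1 − (1 + 0.055/12)^(−48)) / (0.055/12)
PV = $500.00 × 42.998777
PV = $21,499.39

PV = PMT × (1-(1+r)^(-n))/r = $21,499.39


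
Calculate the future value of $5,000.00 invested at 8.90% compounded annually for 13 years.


Compound interest formula: A = P(1 + r/n)^(nt)
A = $5,000.00 × (1 + 0.089/1)^(1 × 13)
Growth factor: (1 + 0.089/1)^13 = 3.0294406
A = $5,000.00 × 3.0294406
A = $15,147.20

A = P(1 + r/n)^(nt) = $15,147.20


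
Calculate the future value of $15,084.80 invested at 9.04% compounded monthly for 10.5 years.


Compound interest formula: A = P(1 + r/n)^(nt)
A = $15,084.80 × (1 + 0.0904/12)^(12 × 10.5)
Growth factor: (1 + 0.0904/12)^126 = 2.574467
A = $15,084.80 × 2.574467
A = $38,835.32

A = P(1 + r/n)^(nt) = $38,835.32


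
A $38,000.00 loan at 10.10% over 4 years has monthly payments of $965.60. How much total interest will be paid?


Total paid over the life of the loan = PMT × n.
Total paid = $965.60 × 48 = $46,348.80
Total interest = total paid − principal = $46,348.80 − $38,000.00 = $8,348.80

Total interest = (PMT × n) - PV = $8,348.80


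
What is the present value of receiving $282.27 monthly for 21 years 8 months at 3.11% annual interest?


Present value of an ordinary annuity: PV = PMT × (1 − (1 + r)^(−n)) / r
Monthly rate r = 0.0311/12 ≈ 0.00259167, n = 260
PV = $282.27 × (1 − (1 + 0.0311/12)^(−260)) / (0.0311/12)
PV = $282.27 × 188.992163
PV = $53,346.82

PV = PMT × (1-(1+r)^(-n))/r = $53,346.82


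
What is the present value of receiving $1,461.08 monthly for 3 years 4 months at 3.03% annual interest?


Present value of an ordinary annuity: PV = PMT × (1 − (1 + r)^(−n)) / r
Monthly rate r = 0.0303/12 = 0.002525, n = 40
PV = $1,461.08 × (1 − (1 + 0.0303/12)^(−40)) / (0.0303/12)
PV = $1,461.08 × 38.000749
PV = $55,522.13

PV = PMT × (1-(1+r)^(-n))/r = $55,522.13


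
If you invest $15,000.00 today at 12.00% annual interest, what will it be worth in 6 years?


Future value formula: FV = PV × (1 + r)^t
FV = $15,000.00 × (1 + 0.12)^6
FV = $15,000.00 × 1.9738227
FV = $29,607.34

FV = PV × (1 + r)^t = $29,607.34


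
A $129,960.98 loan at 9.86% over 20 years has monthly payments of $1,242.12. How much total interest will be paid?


Total paid over the life of the loan = PMT × n.
Total paid = $1,242.12 × 240 = $298,108.80
Total interest = total paid − principal = $298,108.80 − $129,960.98 = $168,147.82

Total interest = (PMT × n) - PV = $168,147.82


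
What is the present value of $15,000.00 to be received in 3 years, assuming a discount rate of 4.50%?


Present value formula: PV = FV / (1 + r)^t
PV = $15,000.00 / (1 + 0.045)^3
PV = $15,000.00 / 1.141166
PV = $13,144.45

PV = FV / (1 + r)^t = $13,144.45


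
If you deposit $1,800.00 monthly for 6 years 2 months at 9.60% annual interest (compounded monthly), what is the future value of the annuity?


Future value of an ordinary annuity: FV = PMT × ((1 + r)^n − 1) / r
Monthly rate r = 0.096/12 = 0.008, n = 74
FV = $1,800.00 × ((1 + 0.096/12)^74 − 1) / (0.096/12)
FV = $1,800.00 × 100.4184136
FV = $180,753.14

FV = PMT × ((1+r)^n - 1)/r = $180,753.14


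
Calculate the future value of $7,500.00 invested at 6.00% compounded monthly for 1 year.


Compound interest formula: A = P(1 + r/n)^(nt)
A = $7,500.00 × (1 + 0.06/12)^(12 × 1)
Growth factor: (1 + 0.06/12)^12 = 1.0616778
A = $7,500.00 × 1.0616778
A = $7,962.58

A = P(1 + r/n)^(nt) = $7,962.58


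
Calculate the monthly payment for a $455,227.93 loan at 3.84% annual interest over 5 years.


Loan payment formula: PMT = PV × r / (1 − (1 + r)^(−n))
Monthly rate r = 0.0384/12 = 0.0032, n = 60 months
Denominator: 1 − (1 + 0.0384/12)^(−60) = 0.174440
PMT = $455,227.93 × (0.0384/12) / 0.174440
PMT = $8,350.89 per month

PMT = PV × r / (1-(1+r)^(-n)) = $8,350.89/month


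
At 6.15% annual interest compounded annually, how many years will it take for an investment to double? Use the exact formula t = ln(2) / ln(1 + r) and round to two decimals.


Doubling condition: (1 + r)^t = 2
Take ln of both sides: t × ln(1 + r) = ln(2)
t = ln(2) / ln(1 + r)
t = 0.693147 / 0.059683
t = 11.61

t = ln(2) / ln(1 + r) = 11.61 years


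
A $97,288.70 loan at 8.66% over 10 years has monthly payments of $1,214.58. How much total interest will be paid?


Total paid over the life of the loan = PMT × n.
Total paid = $1,214.58 × 120 = $145,749.60
Total interest = total paid − principal = $145,749.60 − $97,288.70 = $48,460.90

Total interest = (PMT × n) - PV = $48,460.90


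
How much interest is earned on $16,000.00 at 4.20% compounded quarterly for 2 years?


Compound interest earned = final amount − principal.
A = P(1 + r/n)^(nt) = $16,000.00 × (1 + 0.042/4)^(4 × 2) = $17,394.44
Interest = A − P = $17,394.44 − $16,000.00 = $1,394.44

Interest = A - P = $1,394.44


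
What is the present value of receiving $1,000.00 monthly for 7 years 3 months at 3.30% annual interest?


Present value of an ordinary annuity: PV = PMT × (1 − (1 + r)^(−n)) / r
Monthly rate r = 0.033/12 = 0.00275, n = 87
PV = $1,000.00 × (1 − (1 + 0.033/12)^(−87)) / (0.033/12)
PV = $1,000.00 × 77.281239
PV = $77,281.24

PV = PMT × (1-(1+r)^(-n))/r = $77,281.24


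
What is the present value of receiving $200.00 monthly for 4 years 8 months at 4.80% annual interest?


Present value of an ordinary annuity: PV = PMT × (1 − (1 + r)^(−n)) / r
Monthly rate r = 0.048/12 = 0.004, n = 56
PV = $200.00 × (1 − (1 + 0.048/12)^(−56)) / (0.048/12)
PV = $200.00 × 50.081911
PV = $10,016.38

PV = PMT × (1-(1+r)^(-n))/r = $10,016.38


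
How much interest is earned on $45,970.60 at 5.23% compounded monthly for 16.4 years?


Compound interest earned = final amount − principal.
A = P(1 + r/n)^(nt) = $45,970.60 × (1 + 0.0523/12)^(12 × 16.4) = $108,186.69
Interest = A − P = $108,186.69 − $45,970.60 = $62,216.09

Interest = A - P = $62,216.09


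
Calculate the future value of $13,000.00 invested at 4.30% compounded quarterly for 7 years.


Compound interest formula: A = P(1 + r/n)^(nt)
A = $13,000.00 × (1 + 0.043/4)^(4 × 7)
Growth factor: (1 + 0.043/4)^28 = 1.349041
A = $13,000.00 × 1.349041
A = $17,537.53

A = P(1 + r/n)^(nt) = $17,537.53


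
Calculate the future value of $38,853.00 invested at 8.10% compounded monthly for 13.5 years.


Compound interest formula: A = P(1 + r/n)^(nt)
A = $38,853.00 × (1 + 0.081/12)^(12 × 13.5)
Growth factor: (1 + 0.081/12)^162 = 2.9737565
A = $38,853.00 × 2.9737565
A = $115,539.36

A = P(1 + r/n)^(nt) = $115,539.36


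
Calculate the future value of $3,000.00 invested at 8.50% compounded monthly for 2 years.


Compound interest formula: A = P(1 + r/n)^(nt)
A = $3,000.00 × (1 + 0.085/12)^(12 × 2)
Growth factor: (1 + 0.085/12)^24 = 1.1845948
A = $3,000.00 × 1.1845948
A = $3,553.78

A = P(1 + r/n)^(nt) = $3,553.78


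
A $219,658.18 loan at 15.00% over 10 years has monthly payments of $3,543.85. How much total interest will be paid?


Total paid over the life of the loan = PMT × n.
Total paid = $3,543.85 × 120 = $425,262.00
Total interest = total paid − principal = $425,262.00 − $219,658.18 = $205,603.82

Total interest = (PMT × n) - PV = $205,603.82


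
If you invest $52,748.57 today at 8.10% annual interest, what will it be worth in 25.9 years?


Future value formula: FV = PV × (1 + r)^t
FV = $52,748.57 × (1 + 0.081)^25.9
FV = $52,748.57 × 7.5177084
FV = $396,548.37

FV = PV × (1 + r)^t = $396,548.37


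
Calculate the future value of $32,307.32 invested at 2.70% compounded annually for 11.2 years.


Compound interest formula: A = P(1 + r/n)^(nt)
A = $32,307.32 × (1 + 0.027/1)^(1 × 11.2)
Growth factor: (1 + 0.027/1)^11.2 = 1.3476868
A = $32,307.32 × 1.3476868
A = $43,540.15

A = P(1 + r/n)^(nt) = $43,540.15


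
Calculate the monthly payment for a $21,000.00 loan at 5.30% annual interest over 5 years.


Loan payment formula: PMT = PV × r / (1 − (1 + r)^(−n))
Monthly rate r = 0.053/12 ≈ 0.00441667, n = 60 months
Denominator: 1 − (1 + 0.053/12)^(−60) = 0.232346
PMT = $21,000.00 × (0.053/12) / 0.232346
PMT = $399.19 per month

PMT = PV × r / (1-(1+r)^(-n)) = $399.19/month


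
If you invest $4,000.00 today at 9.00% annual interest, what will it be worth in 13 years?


Future value formula: FV = PV × (1 + r)^t
FV = $4,000.00 × (1 + 0.09)^13
FV = $4,000.00 × 3.065805
FV = $12,263.22

FV = PV × (1 + r)^t = $12,263.22


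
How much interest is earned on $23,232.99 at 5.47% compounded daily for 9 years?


Compound interest earned = final amount − principal.
A = P(1 + r/n)^(nt) = $23,232.99 × (1 + 0.0547/365)^(365 × 9) = $38,009.51
Interest = A − P = $38,009.51 − $23,232.99 = $14,776.52

Interest = A - P = $14,776.52


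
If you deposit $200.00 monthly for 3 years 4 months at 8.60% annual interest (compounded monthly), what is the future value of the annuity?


Future value of an ordinary annuity: FV = PMT × ((1 + r)^n − 1) / r
Monthly rate r = 0.086/12 ≈ 0.00716667, n = 40
FV = $200.00 × ((1 + 0.086/12)^40 − 1) / (0.086/12)
FV = $200.00 × 46.132898
FV = $9,226.58

FV = PMT × ((1+r)^n - 1)/r = $9,226.58


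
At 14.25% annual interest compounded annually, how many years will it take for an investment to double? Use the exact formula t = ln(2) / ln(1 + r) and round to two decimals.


Doubling condition: (1 + r)^t = 2
Take ln of both sides: t × ln(1 + r) = ln(2)
t = ln(2) / ln(1 + r)
t = 0.693147 / 0.133219
t = 5.20

t = ln(2) / ln(1 + r) = 5.20 years


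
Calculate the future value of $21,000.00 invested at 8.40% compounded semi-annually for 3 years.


Compound interest formula: A = P(1 + r/n)^(nt)
A = $21,000.00 × (1 + 0.084/2)^(2 × 3)
Growth factor: (1 + 0.084/2)^6 = 1.279989
A = $21,000.00 × 1.279989
A = $26,879.77

A = P(1 + r/n)^(nt) = $26,879.77


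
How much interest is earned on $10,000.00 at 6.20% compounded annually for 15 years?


Compound interest earned = final amount − principal.
A = P(1 + r/n)^(nt) = $10,000.00 × (1 + 0.062/1)^(1 × 15) = $24,652.89
Interest = A − P = $24,652.89 − $10,000.00 = $14,652.89

Interest = A - P = $14,652.89


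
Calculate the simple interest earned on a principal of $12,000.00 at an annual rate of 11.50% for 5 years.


Simple interest formula: I = P × r × t
I = $12,000.00 × 0.115 × 5
I = $6,900.00

I = P × r × t = $6,900.00


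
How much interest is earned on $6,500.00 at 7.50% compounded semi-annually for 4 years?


Compound interest earned = final amount − principal.
A = P(1 + r/n)^(nt) = $6,500.00 × (1 + 0.075/2)^(2 × 4) = $8,726.06
Interest = A − P = $8,726.06 − $6,500.00 = $2,226.06

Interest = A - P = $2,226.06


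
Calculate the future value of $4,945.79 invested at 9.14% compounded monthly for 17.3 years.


Compound interest formula: A = P(1 + r/n)^(nt)
A = $4,945.79 × (1 + 0.0914/12)^(12 × 17.3)
Growth factor: (1 + 0.0914/12)^207.6 = 4.831846
A = $4,945.79 × 4.831846
A = $23,897.30

A = P(1 + r/n)^(nt) = $23,897.30


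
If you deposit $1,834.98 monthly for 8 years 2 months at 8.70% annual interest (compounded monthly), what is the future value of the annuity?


Future value of an ordinary annuity: FV = PMT × ((1 + r)^n − 1) / r
Monthly rate r = 0.087/12 = 0.00725, n = 98
FV = $1,834.98 × ((1 + 0.087/12)^98 − 1) / (0.087/12)
FV = $1,834.98 × 142.041254
FV = $260,642.86

FV = PMT × ((1+r)^n - 1)/r = $260,642.86


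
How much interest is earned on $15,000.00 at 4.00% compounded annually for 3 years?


Compound interest earned = final amount − principal.
A = P(1 + r/n)^(nt) = $15,000.00 × (1 + 0.04/1)^(1 × 3) = $16,872.96
Interest = A − P = $16,872.96 − $15,000.00 = $1,872.96

Interest = A - P = $1,872.96


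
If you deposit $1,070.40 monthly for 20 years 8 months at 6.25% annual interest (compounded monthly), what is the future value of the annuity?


Future value of an ordinary annuity: FV = PMT × ((1 + r)^n − 1) / r
Monthly rate r = 0.0625/12 ≈ 0.00520833, n = 248
FV = $1,070.40 × ((1 + 0.0625/12)^248 − 1) / (0.0625/12)
FV = $1,070.40 × 504.320441
FV = $539,824.60

FV = PMT × ((1+r)^n - 1)/r = $539,824.60


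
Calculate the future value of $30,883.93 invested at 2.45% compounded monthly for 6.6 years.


Compound interest formula: A = P(1 + r/n)^(nt)
A = $30,883.93 × (1 + 0.0245/12)^(12 × 6.6)
Growth factor: (1 + 0.0245/12)^79.2 = 1.1753138
A = $30,883.93 × 1.1753138
A = $36,298.31

A = P(1 + r/n)^(nt) = $36,298.31


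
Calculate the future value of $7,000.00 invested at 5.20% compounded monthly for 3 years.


Compound interest formula: A = P(1 + r/n)^(nt)
A = $7,000.00 × (1 + 0.052/12)^(12 × 3)
Growth factor: (1 + 0.052/12)^36 = 1.1684323
A = $7,000.00 × 1.1684323
A = $8,179.03

A = P(1 + r/n)^(nt) = $8,179.03


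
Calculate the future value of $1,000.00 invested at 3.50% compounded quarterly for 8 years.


Compound interest formula: A = P(1 + r/n)^(nt)
A = $1,000.00 × (1 + 0.035/4)^(4 × 8)
Growth factor: (1 + 0.035/4)^32 = 1.321519
A = $1,000.00 × 1.321519
A = $1,321.52

A = P(1 + r/n)^(nt) = $1,321.52


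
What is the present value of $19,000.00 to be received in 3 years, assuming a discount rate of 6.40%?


Present value formula: PV = FV / (1 + r)^t
PV = $19,000.00 / (1 + 0.064)^3
PV = $19,000.00 / 1.2045501
PV = $15,773.52

PV = FV / (1 + r)^t = $15,773.52


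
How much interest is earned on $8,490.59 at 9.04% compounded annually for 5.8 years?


Compound interest earned = final amount − principal.
A = P(1 + r/n)^(nt) = $8,490.59 × (1 + 0.0904/1)^(1 × 5.8) = $14,026.06
Interest = A − P = $14,026.06 − $8,490.59 = $5,535.47

Interest = A - P = $5,535.47


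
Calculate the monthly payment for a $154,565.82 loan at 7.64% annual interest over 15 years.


Loan payment formula: PMT = PV × r / (1 − (1 + r)^(−n))
Monthly rate r = 0.0764/12 ≈ 0.00636667, n = 180 months
Denominator: 1 − (1 + 0.0764/12)^(−180) = 0.680937
PMT = $154,565.82 × (0.0764/12) / 0.680937
PMT = $1,445.17 per month

PMT = PV × r / (1-(1+r)^(-n)) = $1,445.17/month


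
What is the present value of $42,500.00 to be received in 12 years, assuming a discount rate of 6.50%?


Present value formula: PV = FV / (1 + r)^t
PV = $42,500.00 / (1 + 0.065)^12
PV = $42,500.00 / 2.129096
PV = $19,961.52

PV = FV / (1 + r)^t = $19,961.52


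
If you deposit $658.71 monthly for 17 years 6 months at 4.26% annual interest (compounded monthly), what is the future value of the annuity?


Future value of an ordinary annuity: FV = PMT × ((1 + r)^n − 1) / r
Monthly rate r = 0.0426/12 = 0.00355, n = 210
FV = $658.71 × ((1 + 0.0426/12)^210 − 1) / (0.0426/12)
FV = $658.71 × 311.187202
FV = $204,982.12

FV = PMT × ((1+r)^n - 1)/r = $204,982.12


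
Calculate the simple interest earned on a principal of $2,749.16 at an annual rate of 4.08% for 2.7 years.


Simple interest formula: I = P × r × t
I = $2,749.16 × 0.0408 × 2.7
I = $302.85

I = P × r × t = $302.85


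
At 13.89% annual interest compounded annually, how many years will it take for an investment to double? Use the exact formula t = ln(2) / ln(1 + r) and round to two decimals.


Doubling condition: (1 + r)^t = 2
Take ln of both sides: t × ln(1 + r) = ln(2)
t = ln(2) / ln(1 + r)
t = 0.693147 / 0.130063
t = 5.33

t = ln(2) / ln(1 + r) = 5.33 years


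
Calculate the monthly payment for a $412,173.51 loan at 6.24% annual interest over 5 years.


Loan payment formula: PMT = PV × r / (1 − (1 + r)^(−n))
Monthly rate r = 0.0624/12 = 0.0052, n = 60 months
Denominator: 1 − (1 + 0.0624/12)^(−60) = 0.2674265
PMT = $412,173.51 × (0.0624/12) / 0.2674265
PMT = $8,014.55 per month

PMT = PV × r / (1-(1+r)^(-n)) = $8,014.55/month


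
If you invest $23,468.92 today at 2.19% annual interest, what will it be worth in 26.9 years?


Future value formula: FV = PV × (1 + r)^t
FV = $23,468.92 × (1 + 0.0219)^26.9
FV = $23,468.92 × 1.790960
FV = $42,031.90

FV = PV × (1 + r)^t = $42,031.90


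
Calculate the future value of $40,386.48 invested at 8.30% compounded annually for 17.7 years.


Compound interest formula: A = P(1 + r/n)^(nt)
A = $40,386.48 × (1 + 0.083/1)^(1 × 17.7)
Growth factor: (1 + 0.083/1)^17.7 = 4.1013202
A = $40,386.48 × 4.1013202
A = $165,637.89

A = P(1 + r/n)^(nt) = $165,637.89


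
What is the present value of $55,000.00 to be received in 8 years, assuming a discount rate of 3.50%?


Present value formula: PV = FV / (1 + r)^t
PV = $55,000.00 / (1 + 0.035)^8
PV = $55,000.00 / 1.316809
PV = $41,767.64

PV = FV / (1 + r)^t = $41,767.64


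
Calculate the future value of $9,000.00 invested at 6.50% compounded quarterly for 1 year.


Compound interest formula: A = P(1 + r/n)^(nt)
A = $9,000.00 × (1 + 0.065/4)^(4 × 1)
Growth factor: (1 + 0.065/4)^4 = 1.0666016
A = $9,000.00 × 1.0666016
A = $9,599.41

A = P(1 + r/n)^(nt) = $9,599.41


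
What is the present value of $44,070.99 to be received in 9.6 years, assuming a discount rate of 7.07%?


Present value formula: PV = FV / (1 + r)^t
PV = $44,070.99 / (1 + 0.0707)^9.6
PV = $44,070.99 / 1.926686
PV = $22,873.99

PV = FV / (1 + r)^t = $22,873.99


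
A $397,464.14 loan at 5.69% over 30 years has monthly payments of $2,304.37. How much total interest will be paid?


Total paid over the life of the loan = PMT × n.
Total paid = $2,304.37 × 360 = $829,573.20
Total interest = total paid − principal = $829,573.20 − $397,464.14 = $432,109.06

Total interest = (PMT × n) - PV = $432,109.06


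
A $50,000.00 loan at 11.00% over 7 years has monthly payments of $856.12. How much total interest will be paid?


Total paid over the life of the loan = PMT × n.
Total paid = $856.12 × 84 = $71,914.08
Total interest = total paid − principal = $71,914.08 − $50,000.00 = $21,914.08

Total interest = (PMT × n) - PV = $21,914.08


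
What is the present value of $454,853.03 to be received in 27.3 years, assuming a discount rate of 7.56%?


Present value formula: PV = FV / (1 + r)^t
PV = $454,853.03 / (1 + 0.0756)^27.3
PV = $454,853.03 / 7.312513
PV = $62,202.01

PV = FV / (1 + r)^t = $62,202.01


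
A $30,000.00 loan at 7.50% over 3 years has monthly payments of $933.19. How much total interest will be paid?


Total paid over the life of the loan = PMT × n.
Total paid = $933.19 × 36 = $33,594.84
Total interest = total paid − principal = $33,594.84 − $30,000.00 = $3,594.84

Total interest = (PMT × n) - PV = $3,594.84


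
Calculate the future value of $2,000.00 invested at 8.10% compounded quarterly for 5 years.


Compound interest formula: A = P(1 + r/n)^(nt)
A = $2,000.00 × (1 + 0.081/4)^(4 × 5)
Growth factor: (1 + 0.081/4)^20 = 1.493248
A = $2,000.00 × 1.493248
A = $2,986.50

A = P(1 + r/n)^(nt) = $2,986.50


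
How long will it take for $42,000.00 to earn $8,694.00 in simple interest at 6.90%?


Rearrange the simple interest formula for t:
I = P × r × t  ⇒  t = I / (P × r)
t = $8,694.00 / ($42,000.00 × 0.069)
t = 3

t = I/(P×r) = 3 years


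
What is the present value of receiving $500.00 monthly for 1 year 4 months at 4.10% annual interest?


Present value of an ordinary annuity: PV = PMT × (1 − (1 + r)^(−n)) / r
Monthly rate r = 0.041/12 ≈ 0.00341667, n = 16
PV = $500.00 × (1 − (1 + 0.041/12)^(−16)) / (0.041/12)
PV = $500.00 × 15.544706
PV = $7,772.35

PV = PMT × (1-(1+r)^(-n))/r = $7,772.35


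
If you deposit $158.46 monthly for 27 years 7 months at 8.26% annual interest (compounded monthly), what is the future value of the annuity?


Future value of an ordinary annuity: FV = PMT × ((1 + r)^n − 1) / r
Monthly rate r = 0.0826/12 ≈ 0.00688333, n = 331
FV = $158.46 × ((1 + 0.0826/12)^331 − 1) / (0.0826/12)
FV = $158.46 × 1261.742496
FV = $199,935.72

FV = PMT × ((1+r)^n - 1)/r = $199,935.72


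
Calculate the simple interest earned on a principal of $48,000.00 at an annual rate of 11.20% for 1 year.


Simple interest formula: I = P × r × t
I = $48,000.00 × 0.112 × 1
I = $5,376.00

I = P × r × t = $5,376.00


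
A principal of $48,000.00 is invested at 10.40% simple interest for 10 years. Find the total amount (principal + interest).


Total amount formula: A = P(1 + rt) = P + P·r·t
Interest: I = P × r × t = $48,000.00 × 0.104 × 10 = $49,920.00
A = P + I = $48,000.00 + $49,920.00 = $97,920.00

A = P + I = P(1 + rt) = $97,920.00


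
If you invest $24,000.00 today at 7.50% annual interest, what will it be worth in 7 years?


Future value formula: FV = PV × (1 + r)^t
FV = $24,000.00 × (1 + 0.075)^7
FV = $24,000.00 × 1.659049
FV = $39,817.18

FV = PV × (1 + r)^t = $39,817.18


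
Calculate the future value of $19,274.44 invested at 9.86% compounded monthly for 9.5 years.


Compound interest formula: A = P(1 + r/n)^(nt)
A = $19,274.44 × (1 + 0.0986/12)^(12 × 9.5)
Growth factor: (1 + 0.0986/12)^114 = 2.5418005
A = $19,274.44 × 2.5418005
A = $48,991.78

A = P(1 + r/n)^(nt) = $48,991.78


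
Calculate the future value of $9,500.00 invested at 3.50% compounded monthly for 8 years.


Compound interest formula: A = P(1 + r/n)^(nt)
A = $9,500.00 × (1 + 0.035/12)^(12 × 8)
Growth factor: (1 + 0.035/12)^96 = 1.322591
A = $9,500.00 × 1.322591
A = $12,564.61

A = P(1 + r/n)^(nt) = $12,564.61


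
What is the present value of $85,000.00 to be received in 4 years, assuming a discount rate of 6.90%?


Present value formula: PV = FV / (1 + r)^t
PV = $85,000.00 / (1 + 0.069)^4
PV = $85,000.00 / 1.3059027
PV = $65,089.08

PV = FV / (1 + r)^t = $65,089.08
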